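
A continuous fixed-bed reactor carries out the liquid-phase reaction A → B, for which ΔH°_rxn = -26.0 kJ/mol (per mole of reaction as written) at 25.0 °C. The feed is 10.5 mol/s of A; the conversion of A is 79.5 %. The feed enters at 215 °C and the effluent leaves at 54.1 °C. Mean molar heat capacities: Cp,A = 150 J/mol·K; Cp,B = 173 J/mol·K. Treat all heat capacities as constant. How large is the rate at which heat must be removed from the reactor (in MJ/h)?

Extent of reaction ξ = 0.795 × 10.5 = 8.3475 mol/s
Reaction term: ξ·ΔH°_rxn = 8.3475 × -26.0 = -217.03 kJ/s
Sensible, feed 215→25 °C: -299.25 kJ/s
Outlet flows (mol/s): A 2.1525, B 8.3475
Sensible, products 25→54.1 °C: 51.419 kJ/s
Q = ΔH = -464.87 kJ/s = -464.87 kW
Heat removed = 1673.5 MJ/h

Q_out = 1670 MJ/h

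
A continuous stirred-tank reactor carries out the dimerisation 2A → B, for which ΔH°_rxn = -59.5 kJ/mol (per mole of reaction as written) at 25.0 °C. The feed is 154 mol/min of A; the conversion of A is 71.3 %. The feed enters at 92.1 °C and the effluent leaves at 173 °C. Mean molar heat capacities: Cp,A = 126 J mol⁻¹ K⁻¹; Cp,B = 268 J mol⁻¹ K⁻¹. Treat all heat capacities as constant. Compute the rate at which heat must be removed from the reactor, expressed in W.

Extent of reaction ξ = 0.713 × 154 / 2 = 54.901 mol/min
Reaction term: ξ·ΔH°_rxn = 54.901 × -59.5 = -3266.6 kJ/min
Sensible, feed 92.1→25 °C: -1302 kJ/min
Outlet flows (mol/min): A 44.198, B 54.901
Sensible, products 25→173 °C: 3001.8 kJ/min
Q = ΔH = -1566.8 kJ/min = -26.114 kW
Heat removed = 26114 W

Q_out = 26100 W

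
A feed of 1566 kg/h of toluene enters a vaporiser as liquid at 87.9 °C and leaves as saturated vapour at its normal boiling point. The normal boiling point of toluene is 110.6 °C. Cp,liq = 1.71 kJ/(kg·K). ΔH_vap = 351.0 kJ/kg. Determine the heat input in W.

Q = 170000 W

liquid 87.9→110.6 °C: 38.817 kJ/kg
vaporisation at 110.6 °C: 351 kJ/kg
Δh = 38.817 + 351 = 389.82 kJ/kg
Q = ṁ·Δh = 1566 kg/h × 389.82 kJ/kg = 610450 kJ/h
|Q| = 169.57 kW = 169570 W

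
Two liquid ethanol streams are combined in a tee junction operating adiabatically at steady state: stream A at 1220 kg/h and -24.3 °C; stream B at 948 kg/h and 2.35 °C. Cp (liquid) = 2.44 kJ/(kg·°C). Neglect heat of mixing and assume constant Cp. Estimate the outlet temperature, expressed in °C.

Energy balance with Q = 0: Σ ṁᵢCp,ᵢ(T_out − Tᵢ) = 0
Σ ṁᵢCp,ᵢTᵢ = 1220×2.44×-24.3 + 948×2.44×2.35 = -66900
Σ ṁᵢCp,ᵢ = 1220×2.44 + 948×2.44 = 5289.9
T_out = -66900 / 5289.9 = -12.647 °C

T_out = -12.6 °C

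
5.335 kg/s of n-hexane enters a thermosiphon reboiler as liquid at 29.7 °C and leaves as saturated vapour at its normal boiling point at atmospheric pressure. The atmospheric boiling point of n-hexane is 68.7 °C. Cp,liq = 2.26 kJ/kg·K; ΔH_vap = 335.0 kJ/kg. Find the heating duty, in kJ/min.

Q = 135000 kJ/min

liquid 29.7→68.7 °C: 88.14 kJ/kg
vaporisation at 68.7 °C: 335 kJ/kg
Δh = 88.14 + 335 = 423.14 kJ/kg
Q = ṁ·Δh = 5.335 kg/s × 423.14 kJ/kg = 2257.5 kJ/s
|Q| = 2257.5 kW = 135450 kJ/min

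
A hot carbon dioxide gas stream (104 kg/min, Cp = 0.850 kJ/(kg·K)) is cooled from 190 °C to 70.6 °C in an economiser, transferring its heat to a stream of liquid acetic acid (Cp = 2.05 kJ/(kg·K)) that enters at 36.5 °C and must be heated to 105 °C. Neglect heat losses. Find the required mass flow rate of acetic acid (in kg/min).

Heat released by hot stream: Q = 104 × 0.850 × (190 − 70.6) = 10555 kJ/min
Energy balance on cold side (adiabatic exchanger): Q = ṁ_c·Cp_c·(T_c,out − T_c,in)
ṁ_c = 10555 / [2.05 × (105 − 36.5)] = 75.164 kg/min

ṁ_c = 75.2 kg/min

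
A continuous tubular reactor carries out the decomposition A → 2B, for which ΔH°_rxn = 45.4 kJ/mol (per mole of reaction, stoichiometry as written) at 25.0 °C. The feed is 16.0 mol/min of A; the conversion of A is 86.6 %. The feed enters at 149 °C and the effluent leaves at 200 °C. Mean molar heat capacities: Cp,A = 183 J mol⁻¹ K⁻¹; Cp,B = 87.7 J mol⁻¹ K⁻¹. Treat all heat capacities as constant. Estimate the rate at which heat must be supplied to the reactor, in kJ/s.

Extent of reaction ξ = 0.866 × 16.0 = 13.856 mol/min
Reaction term: ξ·ΔH°_rxn = 13.856 × 45.4 = 629.06 kJ/min
Sensible, feed 149→25 °C: -363.07 kJ/min
Outlet flows (mol/min): A 2.144, B 27.712
Sensible, products 25→200 °C: 493.97 kJ/min
Q = ΔH = 759.96 kJ/min = 12.666 kW
Heat supplied = 12.666 kJ/s

Q_in = 12.7 kJ/s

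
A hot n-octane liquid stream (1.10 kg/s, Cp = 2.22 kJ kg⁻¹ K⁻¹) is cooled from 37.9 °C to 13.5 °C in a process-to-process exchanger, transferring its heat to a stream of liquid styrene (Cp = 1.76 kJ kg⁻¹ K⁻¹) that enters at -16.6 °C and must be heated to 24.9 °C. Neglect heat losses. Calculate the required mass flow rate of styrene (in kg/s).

ṁ_c = 0.816 kg/s

Heat released by hot stream: Q = 1.10 × 2.22 × (37.9 − 13.5) = 59.585 kJ/s
Energy balance on cold side (adiabatic exchanger): Q = ṁ_c·Cp_c·(T_c,out − T_c,in)
ṁ_c = 59.585 / [1.76 × (24.9 − -16.6)] = 0.81578 kg/s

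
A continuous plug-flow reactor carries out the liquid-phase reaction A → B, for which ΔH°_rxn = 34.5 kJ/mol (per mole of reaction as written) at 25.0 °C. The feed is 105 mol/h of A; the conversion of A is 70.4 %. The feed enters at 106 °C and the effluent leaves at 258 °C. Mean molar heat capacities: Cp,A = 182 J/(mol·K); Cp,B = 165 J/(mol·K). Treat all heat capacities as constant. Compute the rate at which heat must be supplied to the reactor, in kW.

Extent of reaction ξ = 0.704 × 105 = 73.92 mol/h
Reaction term: ξ·ΔH°_rxn = 73.92 × 34.5 = 2550.2 kJ/h
Sensible, feed 106→25 °C: -1547.9 kJ/h
Outlet flows (mol/h): A 31.08, B 73.92
Sensible, products 25→258 °C: 4159.8 kJ/h
Q = ΔH = 5162.2 kJ/h = 1.4339 kW
Heat supplied = 1.4339 kW

Q_in = 1.43 kW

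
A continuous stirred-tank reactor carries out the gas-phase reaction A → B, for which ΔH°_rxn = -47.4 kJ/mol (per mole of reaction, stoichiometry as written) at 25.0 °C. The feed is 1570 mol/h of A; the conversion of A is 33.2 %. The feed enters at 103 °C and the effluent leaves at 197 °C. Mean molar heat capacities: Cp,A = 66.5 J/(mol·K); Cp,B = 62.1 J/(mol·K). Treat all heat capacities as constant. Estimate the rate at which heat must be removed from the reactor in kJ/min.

Extent of reaction ξ = 0.332 × 1570 = 521.24 mol/h
Reaction term: ξ·ΔH°_rxn = 521.24 × -47.4 = -24707 kJ/h
Sensible, feed 103→25 °C: -8143.6 kJ/h
Outlet flows (mol/h): A 1048.8, B 521.24
Sensible, products 25→197 °C: 17563 kJ/h
Q = ΔH = -15287 kJ/h = -4.2464 kW
Heat removed = 254.79 kJ/min

Q_out = 255 kJ/min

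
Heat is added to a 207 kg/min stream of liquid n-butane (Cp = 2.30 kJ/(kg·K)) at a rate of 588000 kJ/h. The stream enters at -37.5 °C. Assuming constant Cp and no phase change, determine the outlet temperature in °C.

Q = 588000 kJ/h = 9800 kJ/min
ΔT = Q/(ṁ·Cp) = 9800/(207×2.30) = 20.584 K
T_out = -37.5 + 20.584 = -16.916 °C

T_out = -16.9 °C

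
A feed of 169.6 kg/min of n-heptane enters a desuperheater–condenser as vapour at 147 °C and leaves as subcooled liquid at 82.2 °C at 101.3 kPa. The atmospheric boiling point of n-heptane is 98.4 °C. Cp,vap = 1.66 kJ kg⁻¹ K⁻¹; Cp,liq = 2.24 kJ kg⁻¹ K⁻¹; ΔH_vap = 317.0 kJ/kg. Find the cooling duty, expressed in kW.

vapour 147→98.4 °C: -80.676 kJ/kg
condensation at 98.4 °C: -317 kJ/kg
liquid 98.4→82.2 °C: -36.288 kJ/kg
Δh = -80.676 + -317 + -36.288 = -433.96 kJ/kg
Q = ṁ·Δh = 169.6 kg/min × -433.96 kJ/kg = -73600 kJ/min
|Q| = 1226.7 kW

Q_c = 1230 kW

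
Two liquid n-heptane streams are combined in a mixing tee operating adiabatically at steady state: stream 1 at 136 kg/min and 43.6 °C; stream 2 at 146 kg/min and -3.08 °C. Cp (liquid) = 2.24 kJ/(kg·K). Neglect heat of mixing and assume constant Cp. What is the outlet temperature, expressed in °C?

T_out = 19.4 °C

Energy balance with Q = 0: Σ ṁᵢCp,ᵢ(T_out − Tᵢ) = 0
T_out = Σ ṁᵢCp,ᵢTᵢ / Σ ṁᵢCp,ᵢ
      = 12275 / 631.68 = 19.432 °C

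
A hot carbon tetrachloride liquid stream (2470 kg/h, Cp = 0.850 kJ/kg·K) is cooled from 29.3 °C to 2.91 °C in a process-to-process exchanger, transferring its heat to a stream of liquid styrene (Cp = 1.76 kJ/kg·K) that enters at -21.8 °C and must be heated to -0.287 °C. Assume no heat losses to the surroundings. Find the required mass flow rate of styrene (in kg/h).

ṁ_c = 1460 kg/h

Heat released by hot stream: Q = 2470 × 0.850 × (29.3 − 2.91) = 55406 kJ/h
Energy balance on cold side (adiabatic exchanger): Q = ṁ_c·Cp_c·(T_c,out − T_c,in)
ṁ_c = 55406 / [1.76 × (-0.287 − -21.8)] = 1463.3 kg/h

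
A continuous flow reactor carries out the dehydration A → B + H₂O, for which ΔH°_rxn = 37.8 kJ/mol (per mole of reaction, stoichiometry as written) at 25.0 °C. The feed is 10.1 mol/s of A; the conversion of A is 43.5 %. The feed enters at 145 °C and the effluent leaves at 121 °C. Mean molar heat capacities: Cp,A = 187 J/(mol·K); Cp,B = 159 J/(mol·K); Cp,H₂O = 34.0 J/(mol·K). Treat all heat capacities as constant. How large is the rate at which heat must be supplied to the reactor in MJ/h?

Q_in = 444 MJ/h

Extent of reaction ξ = 0.435 × 10.1 = 4.3935 mol/s
Reaction term: ξ·ΔH°_rxn = 4.3935 × 37.8 = 166.07 kJ/s
Sensible, feed 145→25 °C: -226.64 kJ/s
Outlet flows (mol/s): A 5.7065, B 4.3935, H₂O 4.3935
Sensible, products 25→121 °C: 183.85 kJ/s
Q = ΔH = 123.28 kJ/s = 123.28 kW
Heat supplied = 443.79 MJ/h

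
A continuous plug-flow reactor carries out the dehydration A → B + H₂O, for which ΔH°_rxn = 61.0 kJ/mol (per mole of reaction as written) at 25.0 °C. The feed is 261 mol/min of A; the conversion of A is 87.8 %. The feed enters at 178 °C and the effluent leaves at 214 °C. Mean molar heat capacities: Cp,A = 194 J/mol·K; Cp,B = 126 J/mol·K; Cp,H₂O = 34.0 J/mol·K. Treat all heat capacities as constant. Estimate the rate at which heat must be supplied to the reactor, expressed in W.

Extent of reaction ξ = 0.878 × 261 = 229.16 mol/min
Reaction term: ξ·ΔH°_rxn = 229.16 × 61.0 = 13979 kJ/min
Sensible, feed 178→25 °C: -7747 kJ/min
Outlet flows (mol/min): A 31.842, B 229.16, H₂O 229.16
Sensible, products 25→214 °C: 8097.3 kJ/min
Q = ΔH = 14329 kJ/min = 238.81 kW
Heat supplied = 238810 W

Q_in = 239000 W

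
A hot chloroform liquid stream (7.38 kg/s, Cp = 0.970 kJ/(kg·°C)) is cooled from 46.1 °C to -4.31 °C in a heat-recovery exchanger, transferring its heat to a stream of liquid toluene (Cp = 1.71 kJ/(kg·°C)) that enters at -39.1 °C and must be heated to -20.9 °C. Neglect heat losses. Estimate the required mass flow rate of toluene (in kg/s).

Heat released by hot stream: Q = 7.38 × 0.970 × (46.1 − -4.31) = 360.87 kJ/s
Energy balance on cold side (adiabatic exchanger): Q = ṁ_c·Cp_c·(T_c,out − T_c,in)
ṁ_c = 360.87 / [1.71 × (-20.9 − -39.1)] = 11.595 kg/s

ṁ_c = 11.6 kg/s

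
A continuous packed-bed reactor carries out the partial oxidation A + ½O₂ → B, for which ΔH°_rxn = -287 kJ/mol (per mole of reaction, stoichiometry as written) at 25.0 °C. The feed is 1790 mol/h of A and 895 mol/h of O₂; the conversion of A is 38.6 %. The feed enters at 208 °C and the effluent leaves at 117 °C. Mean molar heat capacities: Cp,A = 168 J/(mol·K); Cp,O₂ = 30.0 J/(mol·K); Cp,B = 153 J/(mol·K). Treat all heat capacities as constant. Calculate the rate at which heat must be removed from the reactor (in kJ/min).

Extent of reaction ξ = 0.386 × 1790 = 690.94 mol/h
Reaction term: ξ·ΔH°_rxn = 690.94 × -287 = -198300 kJ/h
Sensible, feed 208→25 °C: -59945 kJ/h
Outlet flows (mol/h): A 1099.1, O₂ 549.53, B 690.94
Sensible, products 25→117 °C: 28229 kJ/h
Q = ΔH = -230020 kJ/h = -63.893 kW
Heat removed = 3833.6 kJ/min

Q_out = 3830 kJ/min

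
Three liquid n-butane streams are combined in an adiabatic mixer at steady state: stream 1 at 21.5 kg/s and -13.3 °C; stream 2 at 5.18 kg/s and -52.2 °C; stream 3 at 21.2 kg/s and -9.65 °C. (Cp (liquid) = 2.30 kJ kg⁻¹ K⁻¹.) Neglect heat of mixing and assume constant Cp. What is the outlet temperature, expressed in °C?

Energy balance with Q = 0: Σ ṁᵢCp,ᵢ(T_out − Tᵢ) = 0
Σ ṁᵢCp,ᵢTᵢ = 21.5×2.30×-13.3 + 5.18×2.30×-52.2 + 21.2×2.30×-9.65 = -1750.1
Σ ṁᵢCp,ᵢ = 21.5×2.30 + 5.18×2.30 + 21.2×2.30 = 110.12
T_out = -1750.1 / 110.12 = -15.892 °C

T_out = -15.9 °C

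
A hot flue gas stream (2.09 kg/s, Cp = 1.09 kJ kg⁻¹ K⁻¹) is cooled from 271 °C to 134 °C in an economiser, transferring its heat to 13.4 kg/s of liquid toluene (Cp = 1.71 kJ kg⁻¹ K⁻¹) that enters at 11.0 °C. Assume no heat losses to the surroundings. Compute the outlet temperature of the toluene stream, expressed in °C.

Heat released by hot stream: Q = 2.09 × 1.09 × (271 − 134) = 312.1 kJ/s
Energy balance on cold side (adiabatic exchanger): Q = ṁ_c·Cp_c·(T_c,out − T_c,in)
T_c,out = 11.0 + 312.1/(13.4 × 1.71) = 24.62 °C

T_c,out = 24.6 °C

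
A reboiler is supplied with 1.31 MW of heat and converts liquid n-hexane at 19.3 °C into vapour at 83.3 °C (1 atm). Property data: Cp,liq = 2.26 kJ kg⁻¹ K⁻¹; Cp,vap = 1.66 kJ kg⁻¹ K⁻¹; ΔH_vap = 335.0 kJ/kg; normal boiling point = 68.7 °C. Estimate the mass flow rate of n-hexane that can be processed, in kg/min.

ṁ = 167 kg/min

Δh = 2.26×(68.7−19.3) + 335.0 + 1.66×(83.3−68.7) = 470.88 kJ/kg
Q = 1.31 MW = 1310 kJ/s = 78600 kJ/min
ṁ = Q/Δh = 78600 / 470.88 = 166.92 kg/min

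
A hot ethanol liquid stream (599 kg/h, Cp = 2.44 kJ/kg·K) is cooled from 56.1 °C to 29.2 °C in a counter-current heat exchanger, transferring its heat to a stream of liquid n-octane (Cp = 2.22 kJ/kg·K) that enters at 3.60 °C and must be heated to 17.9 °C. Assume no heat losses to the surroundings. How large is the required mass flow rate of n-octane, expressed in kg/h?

Heat released by hot stream: Q = 599 × 2.44 × (56.1 − 29.2) = 39316 kJ/h
Energy balance on cold side (adiabatic exchanger): Q = ṁ_c·Cp_c·(T_c,out − T_c,in)
ṁ_c = 39316 / [2.22 × (17.9 − 3.60)] = 1238.5 kg/h

ṁ_c = 1240 kg/h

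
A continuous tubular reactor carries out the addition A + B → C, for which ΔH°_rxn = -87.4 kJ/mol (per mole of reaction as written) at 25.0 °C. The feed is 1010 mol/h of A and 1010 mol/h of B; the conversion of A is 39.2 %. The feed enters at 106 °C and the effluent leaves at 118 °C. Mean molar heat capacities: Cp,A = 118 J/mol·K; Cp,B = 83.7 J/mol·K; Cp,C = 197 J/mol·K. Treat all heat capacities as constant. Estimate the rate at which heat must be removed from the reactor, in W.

Q_out = 8980 W

Extent of reaction ξ = 0.392 × 1010 = 395.92 mol/h
Reaction term: ξ·ΔH°_rxn = 395.92 × -87.4 = -34603 kJ/h
Sensible, feed 106→25 °C: -16501 kJ/h
Outlet flows (mol/h): A 614.08, B 614.08, C 395.92
Sensible, products 25→118 °C: 18773 kJ/h
Q = ΔH = -32332 kJ/h = -8.9811 kW
Heat removed = 8981.1 W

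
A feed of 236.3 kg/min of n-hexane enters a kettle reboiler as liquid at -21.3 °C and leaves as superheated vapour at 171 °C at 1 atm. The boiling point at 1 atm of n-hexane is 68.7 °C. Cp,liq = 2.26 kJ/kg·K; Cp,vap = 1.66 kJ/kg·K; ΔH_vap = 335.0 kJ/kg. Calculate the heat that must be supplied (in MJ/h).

Q = 10000 MJ/h

liquid -21.3→68.7 °C: 203.4 kJ/kg
vaporisation at 68.7 °C: 335 kJ/kg
vapour 68.7→171 °C: 169.82 kJ/kg
Δh = 203.4 + 335 + 169.82 = 708.22 kJ/kg
Q = ṁ·Δh = 236.3 kg/min × 708.22 kJ/kg = 167350 kJ/min
|Q| = 2789.2 kW = 10041 MJ/h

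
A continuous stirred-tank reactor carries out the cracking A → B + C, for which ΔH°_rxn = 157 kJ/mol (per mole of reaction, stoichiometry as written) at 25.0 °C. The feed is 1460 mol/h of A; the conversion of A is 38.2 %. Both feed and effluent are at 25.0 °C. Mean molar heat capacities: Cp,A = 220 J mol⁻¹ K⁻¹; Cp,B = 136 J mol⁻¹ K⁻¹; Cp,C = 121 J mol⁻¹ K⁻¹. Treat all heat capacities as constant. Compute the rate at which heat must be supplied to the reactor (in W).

Q_in = 24300 W

Extent of reaction ξ = 0.382 × 1460 = 557.72 mol/h
Reaction term: ξ·ΔH°_rxn = 557.72 × 157 = 87562 kJ/h
Q = ΔH = 87562 kJ/h = 24.323 kW
Heat supplied = 24323 W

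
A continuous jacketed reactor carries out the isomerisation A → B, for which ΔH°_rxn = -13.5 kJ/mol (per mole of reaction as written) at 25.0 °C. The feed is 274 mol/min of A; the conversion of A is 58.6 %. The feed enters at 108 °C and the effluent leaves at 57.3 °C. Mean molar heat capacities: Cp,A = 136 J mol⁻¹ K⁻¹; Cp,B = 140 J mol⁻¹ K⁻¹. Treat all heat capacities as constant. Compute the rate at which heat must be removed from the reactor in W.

Extent of reaction ξ = 0.586 × 274 = 160.56 mol/min
Reaction term: ξ·ΔH°_rxn = 160.56 × -13.5 = -2167.6 kJ/min
Sensible, feed 108→25 °C: -3092.9 kJ/min
Outlet flows (mol/min): A 113.44, B 160.56
Sensible, products 25→57.3 °C: 1224.4 kJ/min
Q = ΔH = -4036.2 kJ/min = -67.269 kW
Heat removed = 67269 W

Q_out = 67300 W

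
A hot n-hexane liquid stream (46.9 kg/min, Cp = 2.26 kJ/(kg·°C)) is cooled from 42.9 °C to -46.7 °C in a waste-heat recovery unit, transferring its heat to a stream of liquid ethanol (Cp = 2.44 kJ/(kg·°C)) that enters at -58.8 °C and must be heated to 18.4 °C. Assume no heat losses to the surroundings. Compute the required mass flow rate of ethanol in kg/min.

Heat released by hot stream: Q = 46.9 × 2.26 × (42.9 − -46.7) = 9497.1 kJ/min
Energy balance on cold side (adiabatic exchanger): Q = ṁ_c·Cp_c·(T_c,out − T_c,in)
ṁ_c = 9497.1 / [2.44 × (18.4 − -58.8)] = 50.418 kg/min

ṁ_c = 50.4 kg/min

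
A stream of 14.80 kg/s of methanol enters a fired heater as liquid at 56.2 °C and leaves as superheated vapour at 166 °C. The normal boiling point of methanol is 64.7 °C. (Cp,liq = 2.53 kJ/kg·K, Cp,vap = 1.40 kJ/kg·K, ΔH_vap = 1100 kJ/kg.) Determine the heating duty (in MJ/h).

Q = 67300 MJ/h

liquid 56.2→64.7 °C: 21.505 kJ/kg
vaporisation at 64.7 °C: 1100 kJ/kg
vapour 64.7→166 °C: 141.82 kJ/kg
Δh = 21.505 + 1100 + 141.82 = 1263.3 kJ/kg
Q = ṁ·Δh = 14.80 kg/s × 1263.3 kJ/kg = 18697 kJ/s
|Q| = 18697 kW = 67310 MJ/h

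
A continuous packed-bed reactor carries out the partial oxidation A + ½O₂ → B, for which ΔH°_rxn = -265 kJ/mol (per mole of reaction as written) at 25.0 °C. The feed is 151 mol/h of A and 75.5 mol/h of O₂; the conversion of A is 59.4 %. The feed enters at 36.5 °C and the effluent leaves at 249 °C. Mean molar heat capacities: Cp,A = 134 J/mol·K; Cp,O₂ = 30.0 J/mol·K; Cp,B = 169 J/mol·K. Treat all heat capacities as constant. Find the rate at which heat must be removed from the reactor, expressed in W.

Q_out = 5160 W

Extent of reaction ξ = 0.594 × 151 = 89.694 mol/h
Reaction term: ξ·ΔH°_rxn = 89.694 × -265 = -23769 kJ/h
Sensible, feed 36.5→25 °C: -258.74 kJ/h
Outlet flows (mol/h): A 61.306, O₂ 30.653, B 89.694
Sensible, products 25→249 °C: 5441.6 kJ/h
Q = ΔH = -18586 kJ/h = -5.1628 kW
Heat removed = 5162.8 W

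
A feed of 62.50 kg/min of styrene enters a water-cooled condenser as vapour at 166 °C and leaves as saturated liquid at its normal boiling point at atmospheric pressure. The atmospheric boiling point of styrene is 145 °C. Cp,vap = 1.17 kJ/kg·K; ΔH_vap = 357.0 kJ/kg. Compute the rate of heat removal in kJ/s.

Q_c = 397 kJ/s

vapour 166→145 °C: -24.57 kJ/kg
condensation at 145 °C: -357 kJ/kg
Δh = -24.57 + -357 = -381.57 kJ/kg
Q = ṁ·Δh = 62.50 kg/min × -381.57 kJ/kg = -23848 kJ/min
|Q| = 397.47 kW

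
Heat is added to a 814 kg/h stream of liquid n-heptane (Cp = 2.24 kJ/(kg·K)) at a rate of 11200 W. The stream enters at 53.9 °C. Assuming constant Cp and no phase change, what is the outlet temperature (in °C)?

Q = 11200 W = 40320 kJ/h
ΔT = Q/(ṁ·Cp) = 40320/(814×2.24) = 22.113 K
T_out = 53.9 + 22.113 = 76.013 °C

T_out = 76.0 °C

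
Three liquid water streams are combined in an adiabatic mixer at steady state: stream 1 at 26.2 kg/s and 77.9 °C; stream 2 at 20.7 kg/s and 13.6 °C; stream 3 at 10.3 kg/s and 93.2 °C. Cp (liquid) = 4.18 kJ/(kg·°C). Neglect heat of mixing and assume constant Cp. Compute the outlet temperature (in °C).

No heat crosses the boundary, so H_out = H_in.
T_out = Σ ṁᵢCp,ᵢTᵢ / Σ ṁᵢCp,ᵢ
      = 13721 / 239.1 = 57.386 °C

T_out = 57.4 °C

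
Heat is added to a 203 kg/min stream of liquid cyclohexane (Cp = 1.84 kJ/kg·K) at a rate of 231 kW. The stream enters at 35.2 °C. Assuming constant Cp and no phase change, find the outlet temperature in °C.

T_out = 72.3 °C

Q = 231 kW = 13860 kJ/min
ΔT = Q/(ṁ·Cp) = 13860/(203×1.84) = 37.106 K
T_out = 35.2 + 37.106 = 72.306 °C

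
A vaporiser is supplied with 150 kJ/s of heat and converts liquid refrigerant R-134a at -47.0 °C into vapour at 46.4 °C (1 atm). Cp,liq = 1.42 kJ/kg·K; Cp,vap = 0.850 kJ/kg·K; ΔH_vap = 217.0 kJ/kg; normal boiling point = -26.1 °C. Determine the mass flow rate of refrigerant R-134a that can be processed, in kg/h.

Δh = 1.42×(-26.1−-47.0) + 217.0 + 0.850×(46.4−-26.1) = 308.3 kJ/kg
Q = 150 kJ/s = 150 kJ/s = 540000 kJ/h
ṁ = Q/Δh = 540000 / 308.3 = 1751.5 kg/h

ṁ = 1750 kg/h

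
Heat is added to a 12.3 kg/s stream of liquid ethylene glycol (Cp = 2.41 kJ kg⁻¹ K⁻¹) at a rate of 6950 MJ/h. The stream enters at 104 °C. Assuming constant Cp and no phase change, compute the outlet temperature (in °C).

T_out = 169 °C

Q = 6950 MJ/h = 1930.6 kJ/s
ΔT = Q/(ṁ·Cp) = 1930.6/(12.3×2.41) = 65.127 K
T_out = 104 + 65.127 = 169.13 °C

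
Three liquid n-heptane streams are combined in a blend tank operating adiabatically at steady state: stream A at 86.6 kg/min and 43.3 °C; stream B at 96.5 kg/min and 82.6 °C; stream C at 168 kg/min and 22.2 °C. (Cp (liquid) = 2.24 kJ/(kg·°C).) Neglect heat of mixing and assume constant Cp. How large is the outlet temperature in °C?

No heat crosses the boundary, so H_out = H_in.
T_out = Σ ṁᵢCp,ᵢTᵢ / Σ ṁᵢCp,ᵢ
      = 34609 / 786.46 = 44.005 °C

T_out = 44.0 °C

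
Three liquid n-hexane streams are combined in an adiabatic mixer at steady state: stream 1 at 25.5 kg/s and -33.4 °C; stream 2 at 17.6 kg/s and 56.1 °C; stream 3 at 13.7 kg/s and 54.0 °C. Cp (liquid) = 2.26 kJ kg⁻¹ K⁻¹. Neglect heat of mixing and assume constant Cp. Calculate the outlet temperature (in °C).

Adiabatic, steady state ⇒ Σ ṁᵢCp,ᵢ(T_out − Tᵢ) = 0
T_out = Σ ṁᵢCp,ᵢTᵢ / Σ ṁᵢCp,ᵢ
      = 1978.5 / 128.37 = 15.413 °C

T_out = 15.4 °C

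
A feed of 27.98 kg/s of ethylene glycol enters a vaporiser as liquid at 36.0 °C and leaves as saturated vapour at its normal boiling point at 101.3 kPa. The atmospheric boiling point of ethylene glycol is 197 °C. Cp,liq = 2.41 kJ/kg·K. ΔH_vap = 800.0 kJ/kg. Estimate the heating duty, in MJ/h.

liquid 36.0→197 °C: 388.01 kJ/kg
vaporisation at 197 °C: 800 kJ/kg
Δh = 388.01 + 800 = 1188 kJ/kg
Q = ṁ·Δh = 27.98 kg/s × 1188 kJ/kg = 33241 kJ/s
|Q| = 33241 kW = 119670 MJ/h

Q = 120000 MJ/h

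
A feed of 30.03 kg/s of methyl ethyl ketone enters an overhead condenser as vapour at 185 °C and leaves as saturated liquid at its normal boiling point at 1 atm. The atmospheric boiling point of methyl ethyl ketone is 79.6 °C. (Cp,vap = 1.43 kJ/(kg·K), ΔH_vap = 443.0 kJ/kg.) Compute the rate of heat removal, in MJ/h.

vapour 185→79.6 °C: -150.72 kJ/kg
condensation at 79.6 °C: -443 kJ/kg
Δh = -150.72 + -443 = -593.72 kJ/kg
Q = ṁ·Δh = 30.03 kg/s × -593.72 kJ/kg = -17829 kJ/s
|Q| = 17829 kW = 64186 MJ/h

Q_c = 64200 MJ/h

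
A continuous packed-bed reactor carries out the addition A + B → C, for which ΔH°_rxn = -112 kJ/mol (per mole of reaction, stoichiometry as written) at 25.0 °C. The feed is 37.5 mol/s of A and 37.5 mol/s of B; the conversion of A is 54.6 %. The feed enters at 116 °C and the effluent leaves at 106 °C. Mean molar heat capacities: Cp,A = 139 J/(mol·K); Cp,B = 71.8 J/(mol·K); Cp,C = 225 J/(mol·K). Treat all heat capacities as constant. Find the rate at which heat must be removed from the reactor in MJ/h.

Q_out = 8460 MJ/h

Extent of reaction ξ = 0.546 × 37.5 = 20.475 mol/s
Reaction term: ξ·ΔH°_rxn = 20.475 × -112 = -2293.2 kJ/s
Sensible, feed 116→25 °C: -719.36 kJ/s
Outlet flows (mol/s): A 17.025, B 17.025, C 20.475
Sensible, products 25→106 °C: 663.86 kJ/s
Q = ΔH = -2348.7 kJ/s = -2348.7 kW
Heat removed = 8455.3 MJ/h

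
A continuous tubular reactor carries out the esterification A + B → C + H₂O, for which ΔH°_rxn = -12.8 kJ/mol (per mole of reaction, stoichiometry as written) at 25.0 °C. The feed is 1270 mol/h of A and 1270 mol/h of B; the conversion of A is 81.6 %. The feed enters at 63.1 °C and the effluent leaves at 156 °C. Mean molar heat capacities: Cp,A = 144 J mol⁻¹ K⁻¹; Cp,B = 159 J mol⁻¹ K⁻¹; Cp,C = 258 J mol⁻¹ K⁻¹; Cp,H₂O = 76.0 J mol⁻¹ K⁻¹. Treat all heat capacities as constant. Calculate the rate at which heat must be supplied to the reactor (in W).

Extent of reaction ξ = 0.816 × 1270 = 1036.3 mol/h
Reaction term: ξ·ΔH°_rxn = 1036.3 × -12.8 = -13265 kJ/h
Sensible, feed 63.1→25 °C: -14661 kJ/h
Outlet flows (mol/h): A 233.68, B 233.68, C 1036.3, H₂O 1036.3
Sensible, products 25→156 °C: 54619 kJ/h
Q = ΔH = 26692 kJ/h = 7.4146 kW
Heat supplied = 7414.6 W

Q_in = 7410 W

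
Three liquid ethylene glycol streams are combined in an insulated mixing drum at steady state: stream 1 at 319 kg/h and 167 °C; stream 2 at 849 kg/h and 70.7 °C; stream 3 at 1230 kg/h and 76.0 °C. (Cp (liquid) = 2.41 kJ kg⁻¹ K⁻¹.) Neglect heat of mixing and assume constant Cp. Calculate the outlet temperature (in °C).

T_out = 86.2 °C

Adiabatic, steady state ⇒ Σ ṁᵢCp,ᵢ(T_out − Tᵢ) = 0
T_out = Σ ṁᵢCp,ᵢTᵢ / Σ ṁᵢCp,ᵢ
      = 498330 / 5779.2 = 86.229 °C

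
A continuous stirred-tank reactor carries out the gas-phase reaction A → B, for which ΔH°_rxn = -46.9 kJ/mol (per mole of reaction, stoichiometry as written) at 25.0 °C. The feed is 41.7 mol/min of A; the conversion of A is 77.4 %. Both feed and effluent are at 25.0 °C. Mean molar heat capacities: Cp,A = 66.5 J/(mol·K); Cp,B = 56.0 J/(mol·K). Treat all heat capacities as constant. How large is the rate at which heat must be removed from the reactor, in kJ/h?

Q_out = 90800 kJ/h

Extent of reaction ξ = 0.774 × 41.7 = 32.276 mol/min
Reaction term: ξ·ΔH°_rxn = 32.276 × -46.9 = -1513.7 kJ/min
Q = ΔH = -1513.7 kJ/min = -25.229 kW
Heat removed = 90824 kJ/h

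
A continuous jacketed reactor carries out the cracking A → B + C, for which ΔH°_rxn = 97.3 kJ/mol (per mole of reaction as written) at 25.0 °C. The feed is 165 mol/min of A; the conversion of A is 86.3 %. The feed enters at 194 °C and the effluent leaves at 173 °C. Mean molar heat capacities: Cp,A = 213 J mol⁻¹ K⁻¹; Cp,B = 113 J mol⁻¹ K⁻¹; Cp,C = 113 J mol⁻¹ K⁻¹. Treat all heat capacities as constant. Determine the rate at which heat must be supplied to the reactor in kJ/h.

Extent of reaction ξ = 0.863 × 165 = 142.4 mol/min
Reaction term: ξ·ΔH°_rxn = 142.4 × 97.3 = 13855 kJ/min
Sensible, feed 194→25 °C: -5939.5 kJ/min
Outlet flows (mol/min): A 22.605, B 142.4, C 142.4
Sensible, products 25→173 °C: 5475.4 kJ/min
Q = ΔH = 13391 kJ/min = 223.18 kW
Heat supplied = 803460 kJ/h

Q_in = 803000 kJ/h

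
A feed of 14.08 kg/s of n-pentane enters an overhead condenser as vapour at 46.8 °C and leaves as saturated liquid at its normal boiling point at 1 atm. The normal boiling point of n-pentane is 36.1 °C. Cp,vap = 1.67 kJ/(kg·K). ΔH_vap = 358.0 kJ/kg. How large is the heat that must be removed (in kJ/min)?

vapour 46.8→36.1 °C: -17.869 kJ/kg
condensation at 36.1 °C: -358 kJ/kg
Δh = -17.869 + -358 = -375.87 kJ/kg
Q = ṁ·Δh = 14.08 kg/s × -375.87 kJ/kg = -5292.2 kJ/s
|Q| = 5292.2 kW = 317530 kJ/min

Q_c = 318000 kJ/min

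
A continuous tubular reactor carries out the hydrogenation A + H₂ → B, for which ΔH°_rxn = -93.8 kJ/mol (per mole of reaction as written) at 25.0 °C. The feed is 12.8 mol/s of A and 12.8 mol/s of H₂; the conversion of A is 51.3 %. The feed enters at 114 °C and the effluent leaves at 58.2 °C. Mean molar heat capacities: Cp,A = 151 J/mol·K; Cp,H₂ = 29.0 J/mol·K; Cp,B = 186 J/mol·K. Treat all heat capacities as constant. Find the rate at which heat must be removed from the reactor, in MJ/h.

Q_out = 2680 MJ/h

Extent of reaction ξ = 0.513 × 12.8 = 6.5664 mol/s
Reaction term: ξ·ΔH°_rxn = 6.5664 × -93.8 = -615.93 kJ/s
Sensible, feed 114→25 °C: -205.06 kJ/s
Outlet flows (mol/s): A 6.2336, H₂ 6.2336, B 6.5664
Sensible, products 25→58.2 °C: 77.801 kJ/s
Q = ΔH = -743.18 kJ/s = -743.18 kW
Heat removed = 2675.5 MJ/h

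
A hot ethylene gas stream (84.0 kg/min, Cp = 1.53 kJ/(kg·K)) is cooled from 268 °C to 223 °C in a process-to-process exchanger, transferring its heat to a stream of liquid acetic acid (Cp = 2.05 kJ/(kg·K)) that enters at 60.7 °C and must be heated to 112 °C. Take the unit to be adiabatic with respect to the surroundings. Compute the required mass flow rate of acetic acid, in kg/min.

ṁ_c = 55.0 kg/min

Heat released by hot stream: Q = 84.0 × 1.53 × (268 − 223) = 5783.4 kJ/min
Energy balance on cold side (adiabatic exchanger): Q = ṁ_c·Cp_c·(T_c,out − T_c,in)
ṁ_c = 5783.4 / [2.05 × (112 − 60.7)] = 54.994 kg/min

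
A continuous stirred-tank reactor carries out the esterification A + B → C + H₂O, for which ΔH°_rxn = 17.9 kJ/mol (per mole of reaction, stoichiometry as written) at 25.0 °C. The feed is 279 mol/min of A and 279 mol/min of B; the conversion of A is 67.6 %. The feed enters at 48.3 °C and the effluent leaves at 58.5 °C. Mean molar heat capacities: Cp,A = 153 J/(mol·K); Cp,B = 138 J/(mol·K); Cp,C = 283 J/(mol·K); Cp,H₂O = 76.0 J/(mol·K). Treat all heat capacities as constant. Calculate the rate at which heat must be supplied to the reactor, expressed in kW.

Q_in = 77.2 kW

Extent of reaction ξ = 0.676 × 279 = 188.6 mol/min
Reaction term: ξ·ΔH°_rxn = 188.6 × 17.9 = 3376 kJ/min
Sensible, feed 48.3→25 °C: -1891.7 kJ/min
Outlet flows (mol/min): A 90.396, B 90.396, C 188.6, H₂O 188.6
Sensible, products 25→58.5 °C: 3149.5 kJ/min
Q = ΔH = 4633.8 kJ/min = 77.23 kW
Heat supplied = 77.23 kW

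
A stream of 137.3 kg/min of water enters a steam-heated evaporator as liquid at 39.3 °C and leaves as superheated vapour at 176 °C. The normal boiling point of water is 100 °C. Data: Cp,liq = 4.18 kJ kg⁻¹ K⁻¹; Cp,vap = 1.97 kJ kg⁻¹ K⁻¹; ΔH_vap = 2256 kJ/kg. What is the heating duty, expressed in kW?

liquid 39.3→100 °C: 253.73 kJ/kg
vaporisation at 100 °C: 2256 kJ/kg
vapour 100→176 °C: 149.72 kJ/kg
Δh = 253.73 + 2256 + 149.72 = 2659.4 kJ/kg
Q = ṁ·Δh = 137.3 kg/min × 2659.4 kJ/kg = 365140 kJ/min
|Q| = 6085.7 kW

Q = 6090 kW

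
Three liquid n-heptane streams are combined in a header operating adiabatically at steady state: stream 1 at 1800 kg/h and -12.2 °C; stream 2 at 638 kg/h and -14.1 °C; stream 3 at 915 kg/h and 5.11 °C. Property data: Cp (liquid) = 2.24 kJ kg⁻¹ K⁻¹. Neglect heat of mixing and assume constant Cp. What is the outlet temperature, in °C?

T_out = -7.84 °C

No heat crosses the boundary, so H_out = H_in.
T_out = Σ ṁᵢCp,ᵢTᵢ / Σ ṁᵢCp,ᵢ
      = -58868 / 7510.7 = -7.8378 °C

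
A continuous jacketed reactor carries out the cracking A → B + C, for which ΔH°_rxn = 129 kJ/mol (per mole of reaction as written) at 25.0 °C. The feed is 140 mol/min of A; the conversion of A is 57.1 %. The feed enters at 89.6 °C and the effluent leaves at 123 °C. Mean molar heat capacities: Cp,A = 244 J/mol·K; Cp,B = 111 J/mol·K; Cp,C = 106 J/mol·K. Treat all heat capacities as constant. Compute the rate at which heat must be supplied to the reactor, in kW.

Extent of reaction ξ = 0.571 × 140 = 79.94 mol/min
Reaction term: ξ·ΔH°_rxn = 79.94 × 129 = 10312 kJ/min
Sensible, feed 89.6→25 °C: -2206.7 kJ/min
Outlet flows (mol/min): A 60.06, B 79.94, C 79.94
Sensible, products 25→123 °C: 3136.2 kJ/min
Q = ΔH = 11242 kJ/min = 187.36 kW
Heat supplied = 187.36 kW

Q_in = 187 kW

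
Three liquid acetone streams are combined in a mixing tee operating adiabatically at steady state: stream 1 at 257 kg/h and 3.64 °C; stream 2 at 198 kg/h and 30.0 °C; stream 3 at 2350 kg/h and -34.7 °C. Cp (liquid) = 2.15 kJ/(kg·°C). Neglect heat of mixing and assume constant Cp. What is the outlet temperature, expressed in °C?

Adiabatic, steady state ⇒ Σ ṁᵢCp,ᵢ(T_out − Tᵢ) = 0
T_out = Σ ṁᵢCp,ᵢTᵢ / Σ ṁᵢCp,ᵢ
      = -160540 / 6030.8 = -26.62 °C

T_out = -26.6 °C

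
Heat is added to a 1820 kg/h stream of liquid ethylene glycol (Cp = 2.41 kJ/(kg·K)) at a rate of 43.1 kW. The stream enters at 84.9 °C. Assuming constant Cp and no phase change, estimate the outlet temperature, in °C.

T_out = 120 °C

Q = 43.1 kW = 155160 kJ/h
ΔT = Q/(ṁ·Cp) = 155160/(1820×2.41) = 35.375 K
T_out = 84.9 + 35.375 = 120.27 °C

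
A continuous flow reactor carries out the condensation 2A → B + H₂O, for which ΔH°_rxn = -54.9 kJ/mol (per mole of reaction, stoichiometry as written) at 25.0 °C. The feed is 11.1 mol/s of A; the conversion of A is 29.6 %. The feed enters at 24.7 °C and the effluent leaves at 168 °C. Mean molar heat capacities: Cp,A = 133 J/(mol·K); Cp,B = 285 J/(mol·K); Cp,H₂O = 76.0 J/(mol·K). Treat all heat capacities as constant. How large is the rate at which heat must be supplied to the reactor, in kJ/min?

Q_in = 8620 kJ/min

Extent of reaction ξ = 0.296 × 11.1 / 2 = 1.6428 mol/s
Reaction term: ξ·ΔH°_rxn = 1.6428 × -54.9 = -90.19 kJ/s
Sensible, feed 24.7→25 °C: 0.44289 kJ/s
Outlet flows (mol/s): A 7.8144, B 1.6428, H₂O 1.6428
Sensible, products 25→168 °C: 233.43 kJ/s
Q = ΔH = 143.68 kJ/s = 143.68 kW
Heat supplied = 8620.9 kJ/min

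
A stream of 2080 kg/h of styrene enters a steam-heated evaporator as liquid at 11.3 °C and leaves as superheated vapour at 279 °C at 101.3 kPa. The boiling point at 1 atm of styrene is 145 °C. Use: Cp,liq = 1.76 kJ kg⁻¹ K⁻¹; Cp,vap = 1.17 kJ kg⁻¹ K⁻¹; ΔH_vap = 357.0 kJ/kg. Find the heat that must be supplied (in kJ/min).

Q = 26000 kJ/min

liquid 11.3→145 °C: 235.31 kJ/kg
vaporisation at 145 °C: 357 kJ/kg
vapour 145→279 °C: 156.78 kJ/kg
Δh = 235.31 + 357 + 156.78 = 749.09 kJ/kg
Q = ṁ·Δh = 2080 kg/h × 749.09 kJ/kg = 1.5581e+06 kJ/h
|Q| = 432.81 kW = 25969 kJ/min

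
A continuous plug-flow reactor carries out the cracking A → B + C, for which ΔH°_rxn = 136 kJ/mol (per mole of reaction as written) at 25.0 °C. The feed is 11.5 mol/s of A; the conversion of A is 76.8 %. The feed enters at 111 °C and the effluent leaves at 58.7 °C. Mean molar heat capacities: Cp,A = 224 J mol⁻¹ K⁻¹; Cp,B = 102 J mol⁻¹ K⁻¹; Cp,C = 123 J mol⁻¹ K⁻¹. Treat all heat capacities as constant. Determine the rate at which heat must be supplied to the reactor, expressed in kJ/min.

Q_in = 64000 kJ/min

Extent of reaction ξ = 0.768 × 11.5 = 8.832 mol/s
Reaction term: ξ·ΔH°_rxn = 8.832 × 136 = 1201.2 kJ/s
Sensible, feed 111→25 °C: -221.54 kJ/s
Outlet flows (mol/s): A 2.668, B 8.832, C 8.832
Sensible, products 25→58.7 °C: 87.109 kJ/s
Q = ΔH = 1066.7 kJ/s = 1066.7 kW
Heat supplied = 64003 kJ/min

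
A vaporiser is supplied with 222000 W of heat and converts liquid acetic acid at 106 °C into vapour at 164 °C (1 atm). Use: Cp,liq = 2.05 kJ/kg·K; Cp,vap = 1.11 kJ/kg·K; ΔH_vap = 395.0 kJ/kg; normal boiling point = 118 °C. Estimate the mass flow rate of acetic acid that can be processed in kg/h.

ṁ = 1700 kg/h

Δh = 2.05×(118−106) + 395.0 + 1.11×(164−118) = 470.66 kJ/kg
Q = 222000 W = 222 kJ/s = 799200 kJ/h
ṁ = Q/Δh = 799200 / 470.66 = 1698 kg/h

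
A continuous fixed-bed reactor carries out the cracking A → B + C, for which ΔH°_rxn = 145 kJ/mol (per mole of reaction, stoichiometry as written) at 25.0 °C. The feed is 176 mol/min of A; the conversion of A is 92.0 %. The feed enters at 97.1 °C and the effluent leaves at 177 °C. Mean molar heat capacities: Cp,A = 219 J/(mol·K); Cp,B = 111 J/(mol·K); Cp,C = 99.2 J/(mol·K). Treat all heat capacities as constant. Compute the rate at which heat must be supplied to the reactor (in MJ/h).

Extent of reaction ξ = 0.920 × 176 = 161.92 mol/min
Reaction term: ξ·ΔH°_rxn = 161.92 × 145 = 23478 kJ/min
Sensible, feed 97.1→25 °C: -2779 kJ/min
Outlet flows (mol/min): A 14.08, B 161.92, C 161.92
Sensible, products 25→177 °C: 5642.1 kJ/min
Q = ΔH = 26341 kJ/min = 439.02 kW
Heat supplied = 1580.5 MJ/h

Q_in = 1580 MJ/h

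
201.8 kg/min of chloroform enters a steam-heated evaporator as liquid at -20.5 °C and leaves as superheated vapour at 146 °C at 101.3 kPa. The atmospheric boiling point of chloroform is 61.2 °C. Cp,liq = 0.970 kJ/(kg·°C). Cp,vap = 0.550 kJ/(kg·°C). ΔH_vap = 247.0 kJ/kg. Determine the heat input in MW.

liquid -20.5→61.2 °C: 79.249 kJ/kg
vaporisation at 61.2 °C: 247 kJ/kg
vapour 61.2→146 °C: 46.64 kJ/kg
Δh = 79.249 + 247 + 46.64 = 372.89 kJ/kg
Q = ṁ·Δh = 201.8 kg/min × 372.89 kJ/kg = 75249 kJ/min
|Q| = 1254.2 kW = 1.2542 MW

Q = 1.25 MW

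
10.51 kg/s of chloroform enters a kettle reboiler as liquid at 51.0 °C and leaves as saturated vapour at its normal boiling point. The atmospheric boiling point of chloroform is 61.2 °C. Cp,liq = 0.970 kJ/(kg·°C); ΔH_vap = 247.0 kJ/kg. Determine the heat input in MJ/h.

liquid 51.0→61.2 °C: 9.894 kJ/kg
vaporisation at 61.2 °C: 247 kJ/kg
Δh = 9.894 + 247 = 256.89 kJ/kg
Q = ṁ·Δh = 10.51 kg/s × 256.89 kJ/kg = 2700 kJ/s
|Q| = 2700 kW = 9719.8 MJ/h

Q = 9720 MJ/h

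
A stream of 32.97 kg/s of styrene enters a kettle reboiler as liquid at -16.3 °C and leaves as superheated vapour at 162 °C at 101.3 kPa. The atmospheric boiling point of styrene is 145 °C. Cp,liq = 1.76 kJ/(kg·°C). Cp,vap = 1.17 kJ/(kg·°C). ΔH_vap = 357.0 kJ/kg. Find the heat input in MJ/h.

Q = 78400 MJ/h

liquid -16.3→145 °C: 283.89 kJ/kg
vaporisation at 145 °C: 357 kJ/kg
vapour 145→162 °C: 19.89 kJ/kg
Δh = 283.89 + 357 + 19.89 = 660.78 kJ/kg
Q = ṁ·Δh = 32.97 kg/s × 660.78 kJ/kg = 21786 kJ/s
|Q| = 21786 kW = 78429 MJ/h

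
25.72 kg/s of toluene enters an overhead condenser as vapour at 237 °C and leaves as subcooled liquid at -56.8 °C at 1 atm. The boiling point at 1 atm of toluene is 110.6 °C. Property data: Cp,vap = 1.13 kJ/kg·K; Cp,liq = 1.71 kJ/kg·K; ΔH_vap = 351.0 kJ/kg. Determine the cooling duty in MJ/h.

Q_c = 72200 MJ/h

vapour 237→110.6 °C: -142.83 kJ/kg
condensation at 110.6 °C: -351 kJ/kg
liquid 110.6→-56.8 °C: -286.25 kJ/kg
Δh = -142.83 + -351 + -286.25 = -780.09 kJ/kg
Q = ṁ·Δh = 25.72 kg/s × -780.09 kJ/kg = -20064 kJ/s
|Q| = 20064 kW = 72230 MJ/h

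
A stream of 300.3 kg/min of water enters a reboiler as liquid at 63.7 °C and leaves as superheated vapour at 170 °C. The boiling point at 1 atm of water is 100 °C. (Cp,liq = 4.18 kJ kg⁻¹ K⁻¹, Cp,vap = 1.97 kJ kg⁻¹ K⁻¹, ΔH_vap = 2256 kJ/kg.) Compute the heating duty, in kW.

Q = 12700 kW

liquid 63.7→100 °C: 151.73 kJ/kg
vaporisation at 100 °C: 2256 kJ/kg
vapour 100→170 °C: 137.9 kJ/kg
Δh = 151.73 + 2256 + 137.9 = 2545.6 kJ/kg
Q = ṁ·Δh = 300.3 kg/min × 2545.6 kJ/kg = 764450 kJ/min
|Q| = 12741 kW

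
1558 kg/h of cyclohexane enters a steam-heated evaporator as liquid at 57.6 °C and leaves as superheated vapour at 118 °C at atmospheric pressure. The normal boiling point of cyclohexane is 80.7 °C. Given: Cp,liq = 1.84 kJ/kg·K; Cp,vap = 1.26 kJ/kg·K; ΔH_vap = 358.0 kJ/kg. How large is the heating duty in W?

liquid 57.6→80.7 °C: 42.504 kJ/kg
vaporisation at 80.7 °C: 358 kJ/kg
vapour 80.7→118 °C: 46.998 kJ/kg
Δh = 42.504 + 358 + 46.998 = 447.5 kJ/kg
Q = ṁ·Δh = 1558 kg/h × 447.5 kJ/kg = 697210 kJ/h
|Q| = 193.67 kW = 193670 W

Q = 194000 W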